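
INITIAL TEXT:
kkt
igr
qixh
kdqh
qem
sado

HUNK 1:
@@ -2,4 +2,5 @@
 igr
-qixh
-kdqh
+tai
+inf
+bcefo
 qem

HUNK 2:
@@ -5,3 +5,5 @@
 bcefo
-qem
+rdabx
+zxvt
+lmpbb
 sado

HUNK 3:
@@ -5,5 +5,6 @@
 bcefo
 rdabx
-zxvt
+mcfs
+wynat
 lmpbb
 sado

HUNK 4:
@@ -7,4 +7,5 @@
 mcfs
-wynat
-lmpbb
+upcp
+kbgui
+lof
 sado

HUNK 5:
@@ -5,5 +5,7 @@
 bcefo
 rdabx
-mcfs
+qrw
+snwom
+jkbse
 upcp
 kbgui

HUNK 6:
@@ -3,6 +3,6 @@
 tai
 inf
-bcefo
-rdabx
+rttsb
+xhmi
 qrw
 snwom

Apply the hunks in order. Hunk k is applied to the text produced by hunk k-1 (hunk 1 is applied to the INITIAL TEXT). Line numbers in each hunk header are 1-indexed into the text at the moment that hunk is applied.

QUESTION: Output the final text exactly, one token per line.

Hunk 1: at line 2 remove [qixh,kdqh] add [tai,inf,bcefo] -> 7 lines: kkt igr tai inf bcefo qem sado
Hunk 2: at line 5 remove [qem] add [rdabx,zxvt,lmpbb] -> 9 lines: kkt igr tai inf bcefo rdabx zxvt lmpbb sado
Hunk 3: at line 5 remove [zxvt] add [mcfs,wynat] -> 10 lines: kkt igr tai inf bcefo rdabx mcfs wynat lmpbb sado
Hunk 4: at line 7 remove [wynat,lmpbb] add [upcp,kbgui,lof] -> 11 lines: kkt igr tai inf bcefo rdabx mcfs upcp kbgui lof sado
Hunk 5: at line 5 remove [mcfs] add [qrw,snwom,jkbse] -> 13 lines: kkt igr tai inf bcefo rdabx qrw snwom jkbse upcp kbgui lof sado
Hunk 6: at line 3 remove [bcefo,rdabx] add [rttsb,xhmi] -> 13 lines: kkt igr tai inf rttsb xhmi qrw snwom jkbse upcp kbgui lof sado

Answer: kkt
igr
tai
inf
rttsb
xhmi
qrw
snwom
jkbse
upcp
kbgui
lof
sado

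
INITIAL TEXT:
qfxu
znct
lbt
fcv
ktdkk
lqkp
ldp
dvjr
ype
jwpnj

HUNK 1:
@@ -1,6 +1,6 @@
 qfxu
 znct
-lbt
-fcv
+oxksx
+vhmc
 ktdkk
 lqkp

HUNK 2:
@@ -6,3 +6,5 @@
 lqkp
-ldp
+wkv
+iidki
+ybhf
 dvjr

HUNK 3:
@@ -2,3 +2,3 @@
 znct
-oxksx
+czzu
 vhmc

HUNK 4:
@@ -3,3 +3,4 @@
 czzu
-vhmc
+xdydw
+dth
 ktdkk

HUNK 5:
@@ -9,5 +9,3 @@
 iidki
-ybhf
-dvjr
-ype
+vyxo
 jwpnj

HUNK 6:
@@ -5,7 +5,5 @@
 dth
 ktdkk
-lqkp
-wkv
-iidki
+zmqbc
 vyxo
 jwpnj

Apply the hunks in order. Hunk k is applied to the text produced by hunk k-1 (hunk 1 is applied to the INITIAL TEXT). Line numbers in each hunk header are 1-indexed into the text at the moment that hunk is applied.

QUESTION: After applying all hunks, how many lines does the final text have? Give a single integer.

Hunk 1: at line 1 remove [lbt,fcv] add [oxksx,vhmc] -> 10 lines: qfxu znct oxksx vhmc ktdkk lqkp ldp dvjr ype jwpnj
Hunk 2: at line 6 remove [ldp] add [wkv,iidki,ybhf] -> 12 lines: qfxu znct oxksx vhmc ktdkk lqkp wkv iidki ybhf dvjr ype jwpnj
Hunk 3: at line 2 remove [oxksx] add [czzu] -> 12 lines: qfxu znct czzu vhmc ktdkk lqkp wkv iidki ybhf dvjr ype jwpnj
Hunk 4: at line 3 remove [vhmc] add [xdydw,dth] -> 13 lines: qfxu znct czzu xdydw dth ktdkk lqkp wkv iidki ybhf dvjr ype jwpnj
Hunk 5: at line 9 remove [ybhf,dvjr,ype] add [vyxo] -> 11 lines: qfxu znct czzu xdydw dth ktdkk lqkp wkv iidki vyxo jwpnj
Hunk 6: at line 5 remove [lqkp,wkv,iidki] add [zmqbc] -> 9 lines: qfxu znct czzu xdydw dth ktdkk zmqbc vyxo jwpnj
Final line count: 9

Answer: 9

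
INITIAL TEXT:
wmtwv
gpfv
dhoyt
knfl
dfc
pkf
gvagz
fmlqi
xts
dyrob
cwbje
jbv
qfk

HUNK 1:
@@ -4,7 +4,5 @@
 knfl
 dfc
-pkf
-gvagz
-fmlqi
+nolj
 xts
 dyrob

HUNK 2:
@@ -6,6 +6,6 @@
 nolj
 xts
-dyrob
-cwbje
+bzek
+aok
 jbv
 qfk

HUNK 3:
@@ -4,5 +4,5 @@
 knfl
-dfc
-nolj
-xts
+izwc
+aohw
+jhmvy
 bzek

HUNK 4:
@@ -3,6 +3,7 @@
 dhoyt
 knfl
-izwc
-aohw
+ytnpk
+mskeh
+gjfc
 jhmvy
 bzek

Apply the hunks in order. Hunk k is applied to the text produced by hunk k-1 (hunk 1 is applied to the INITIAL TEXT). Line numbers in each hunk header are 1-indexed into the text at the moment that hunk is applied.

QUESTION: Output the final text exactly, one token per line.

Answer: wmtwv
gpfv
dhoyt
knfl
ytnpk
mskeh
gjfc
jhmvy
bzek
aok
jbv
qfk

Derivation:
Hunk 1: at line 4 remove [pkf,gvagz,fmlqi] add [nolj] -> 11 lines: wmtwv gpfv dhoyt knfl dfc nolj xts dyrob cwbje jbv qfk
Hunk 2: at line 6 remove [dyrob,cwbje] add [bzek,aok] -> 11 lines: wmtwv gpfv dhoyt knfl dfc nolj xts bzek aok jbv qfk
Hunk 3: at line 4 remove [dfc,nolj,xts] add [izwc,aohw,jhmvy] -> 11 lines: wmtwv gpfv dhoyt knfl izwc aohw jhmvy bzek aok jbv qfk
Hunk 4: at line 3 remove [izwc,aohw] add [ytnpk,mskeh,gjfc] -> 12 lines: wmtwv gpfv dhoyt knfl ytnpk mskeh gjfc jhmvy bzek aok jbv qfk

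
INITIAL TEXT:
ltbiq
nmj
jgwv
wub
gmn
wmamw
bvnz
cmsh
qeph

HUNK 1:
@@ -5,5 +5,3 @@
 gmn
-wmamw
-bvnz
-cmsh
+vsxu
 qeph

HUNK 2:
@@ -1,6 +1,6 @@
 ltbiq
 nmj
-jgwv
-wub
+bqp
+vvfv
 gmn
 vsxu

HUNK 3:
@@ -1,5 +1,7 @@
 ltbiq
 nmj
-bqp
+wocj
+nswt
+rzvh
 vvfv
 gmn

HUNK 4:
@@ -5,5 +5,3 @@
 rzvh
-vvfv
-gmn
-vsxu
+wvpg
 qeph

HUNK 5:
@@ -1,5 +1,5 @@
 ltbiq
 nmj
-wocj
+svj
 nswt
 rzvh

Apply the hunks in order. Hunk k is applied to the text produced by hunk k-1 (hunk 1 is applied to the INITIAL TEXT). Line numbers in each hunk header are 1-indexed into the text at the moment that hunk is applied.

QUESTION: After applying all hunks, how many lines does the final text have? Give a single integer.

Hunk 1: at line 5 remove [wmamw,bvnz,cmsh] add [vsxu] -> 7 lines: ltbiq nmj jgwv wub gmn vsxu qeph
Hunk 2: at line 1 remove [jgwv,wub] add [bqp,vvfv] -> 7 lines: ltbiq nmj bqp vvfv gmn vsxu qeph
Hunk 3: at line 1 remove [bqp] add [wocj,nswt,rzvh] -> 9 lines: ltbiq nmj wocj nswt rzvh vvfv gmn vsxu qeph
Hunk 4: at line 5 remove [vvfv,gmn,vsxu] add [wvpg] -> 7 lines: ltbiq nmj wocj nswt rzvh wvpg qeph
Hunk 5: at line 1 remove [wocj] add [svj] -> 7 lines: ltbiq nmj svj nswt rzvh wvpg qeph
Final line count: 7

Answer: 7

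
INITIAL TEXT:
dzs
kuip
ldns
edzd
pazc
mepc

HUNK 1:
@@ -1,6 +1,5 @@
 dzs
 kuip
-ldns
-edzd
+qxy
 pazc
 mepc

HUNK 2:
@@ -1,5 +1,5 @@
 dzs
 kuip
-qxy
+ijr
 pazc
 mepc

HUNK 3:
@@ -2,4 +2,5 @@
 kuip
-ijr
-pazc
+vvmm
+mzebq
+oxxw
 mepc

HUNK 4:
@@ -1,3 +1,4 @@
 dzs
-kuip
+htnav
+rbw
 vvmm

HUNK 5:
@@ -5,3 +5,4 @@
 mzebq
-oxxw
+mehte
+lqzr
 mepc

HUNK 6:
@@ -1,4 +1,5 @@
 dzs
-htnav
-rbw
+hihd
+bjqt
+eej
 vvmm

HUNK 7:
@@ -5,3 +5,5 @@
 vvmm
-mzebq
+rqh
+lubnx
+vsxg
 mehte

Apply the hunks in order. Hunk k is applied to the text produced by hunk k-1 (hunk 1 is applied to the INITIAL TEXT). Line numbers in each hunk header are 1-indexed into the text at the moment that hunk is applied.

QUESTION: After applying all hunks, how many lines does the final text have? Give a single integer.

Hunk 1: at line 1 remove [ldns,edzd] add [qxy] -> 5 lines: dzs kuip qxy pazc mepc
Hunk 2: at line 1 remove [qxy] add [ijr] -> 5 lines: dzs kuip ijr pazc mepc
Hunk 3: at line 2 remove [ijr,pazc] add [vvmm,mzebq,oxxw] -> 6 lines: dzs kuip vvmm mzebq oxxw mepc
Hunk 4: at line 1 remove [kuip] add [htnav,rbw] -> 7 lines: dzs htnav rbw vvmm mzebq oxxw mepc
Hunk 5: at line 5 remove [oxxw] add [mehte,lqzr] -> 8 lines: dzs htnav rbw vvmm mzebq mehte lqzr mepc
Hunk 6: at line 1 remove [htnav,rbw] add [hihd,bjqt,eej] -> 9 lines: dzs hihd bjqt eej vvmm mzebq mehte lqzr mepc
Hunk 7: at line 5 remove [mzebq] add [rqh,lubnx,vsxg] -> 11 lines: dzs hihd bjqt eej vvmm rqh lubnx vsxg mehte lqzr mepc
Final line count: 11

Answer: 11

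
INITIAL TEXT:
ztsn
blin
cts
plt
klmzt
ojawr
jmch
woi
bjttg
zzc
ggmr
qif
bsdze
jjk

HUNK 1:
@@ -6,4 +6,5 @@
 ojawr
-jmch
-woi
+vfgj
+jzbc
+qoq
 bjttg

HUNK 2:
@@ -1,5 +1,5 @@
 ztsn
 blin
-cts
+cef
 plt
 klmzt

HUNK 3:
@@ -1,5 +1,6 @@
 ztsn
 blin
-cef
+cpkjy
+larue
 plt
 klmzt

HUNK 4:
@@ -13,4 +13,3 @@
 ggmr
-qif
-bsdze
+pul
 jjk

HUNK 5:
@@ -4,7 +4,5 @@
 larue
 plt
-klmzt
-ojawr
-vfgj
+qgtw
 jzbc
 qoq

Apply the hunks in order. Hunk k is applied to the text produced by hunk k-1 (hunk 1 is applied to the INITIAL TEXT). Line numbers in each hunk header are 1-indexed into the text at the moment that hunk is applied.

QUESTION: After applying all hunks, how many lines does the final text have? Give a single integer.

Hunk 1: at line 6 remove [jmch,woi] add [vfgj,jzbc,qoq] -> 15 lines: ztsn blin cts plt klmzt ojawr vfgj jzbc qoq bjttg zzc ggmr qif bsdze jjk
Hunk 2: at line 1 remove [cts] add [cef] -> 15 lines: ztsn blin cef plt klmzt ojawr vfgj jzbc qoq bjttg zzc ggmr qif bsdze jjk
Hunk 3: at line 1 remove [cef] add [cpkjy,larue] -> 16 lines: ztsn blin cpkjy larue plt klmzt ojawr vfgj jzbc qoq bjttg zzc ggmr qif bsdze jjk
Hunk 4: at line 13 remove [qif,bsdze] add [pul] -> 15 lines: ztsn blin cpkjy larue plt klmzt ojawr vfgj jzbc qoq bjttg zzc ggmr pul jjk
Hunk 5: at line 4 remove [klmzt,ojawr,vfgj] add [qgtw] -> 13 lines: ztsn blin cpkjy larue plt qgtw jzbc qoq bjttg zzc ggmr pul jjk
Final line count: 13

Answer: 13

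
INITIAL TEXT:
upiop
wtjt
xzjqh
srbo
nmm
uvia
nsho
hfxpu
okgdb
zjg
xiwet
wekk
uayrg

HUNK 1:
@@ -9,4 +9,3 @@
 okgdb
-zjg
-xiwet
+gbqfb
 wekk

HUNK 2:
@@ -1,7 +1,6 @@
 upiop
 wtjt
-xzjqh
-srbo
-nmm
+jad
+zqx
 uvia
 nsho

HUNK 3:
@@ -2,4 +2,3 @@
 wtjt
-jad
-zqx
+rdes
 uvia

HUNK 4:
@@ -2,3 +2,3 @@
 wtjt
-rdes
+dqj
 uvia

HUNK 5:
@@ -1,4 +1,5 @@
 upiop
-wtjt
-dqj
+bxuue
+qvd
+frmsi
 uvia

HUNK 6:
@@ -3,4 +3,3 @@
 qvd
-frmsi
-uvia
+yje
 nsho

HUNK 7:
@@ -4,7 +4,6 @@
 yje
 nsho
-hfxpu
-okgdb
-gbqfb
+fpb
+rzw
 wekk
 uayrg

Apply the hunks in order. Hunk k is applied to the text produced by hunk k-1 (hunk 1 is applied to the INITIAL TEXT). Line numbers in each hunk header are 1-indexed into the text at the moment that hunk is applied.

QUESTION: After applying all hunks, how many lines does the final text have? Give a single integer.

Answer: 9

Derivation:
Hunk 1: at line 9 remove [zjg,xiwet] add [gbqfb] -> 12 lines: upiop wtjt xzjqh srbo nmm uvia nsho hfxpu okgdb gbqfb wekk uayrg
Hunk 2: at line 1 remove [xzjqh,srbo,nmm] add [jad,zqx] -> 11 lines: upiop wtjt jad zqx uvia nsho hfxpu okgdb gbqfb wekk uayrg
Hunk 3: at line 2 remove [jad,zqx] add [rdes] -> 10 lines: upiop wtjt rdes uvia nsho hfxpu okgdb gbqfb wekk uayrg
Hunk 4: at line 2 remove [rdes] add [dqj] -> 10 lines: upiop wtjt dqj uvia nsho hfxpu okgdb gbqfb wekk uayrg
Hunk 5: at line 1 remove [wtjt,dqj] add [bxuue,qvd,frmsi] -> 11 lines: upiop bxuue qvd frmsi uvia nsho hfxpu okgdb gbqfb wekk uayrg
Hunk 6: at line 3 remove [frmsi,uvia] add [yje] -> 10 lines: upiop bxuue qvd yje nsho hfxpu okgdb gbqfb wekk uayrg
Hunk 7: at line 4 remove [hfxpu,okgdb,gbqfb] add [fpb,rzw] -> 9 lines: upiop bxuue qvd yje nsho fpb rzw wekk uayrg
Final line count: 9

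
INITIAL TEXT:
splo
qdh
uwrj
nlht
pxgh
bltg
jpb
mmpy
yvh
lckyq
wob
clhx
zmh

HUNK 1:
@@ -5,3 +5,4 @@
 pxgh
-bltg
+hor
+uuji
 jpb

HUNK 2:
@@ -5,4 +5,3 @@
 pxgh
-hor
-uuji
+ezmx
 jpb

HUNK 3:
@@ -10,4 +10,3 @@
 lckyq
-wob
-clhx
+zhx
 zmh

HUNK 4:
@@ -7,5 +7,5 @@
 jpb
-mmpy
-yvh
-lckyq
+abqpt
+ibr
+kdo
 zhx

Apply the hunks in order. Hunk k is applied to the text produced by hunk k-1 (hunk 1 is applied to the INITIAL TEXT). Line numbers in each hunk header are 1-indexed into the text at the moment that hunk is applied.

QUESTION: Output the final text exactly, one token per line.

Hunk 1: at line 5 remove [bltg] add [hor,uuji] -> 14 lines: splo qdh uwrj nlht pxgh hor uuji jpb mmpy yvh lckyq wob clhx zmh
Hunk 2: at line 5 remove [hor,uuji] add [ezmx] -> 13 lines: splo qdh uwrj nlht pxgh ezmx jpb mmpy yvh lckyq wob clhx zmh
Hunk 3: at line 10 remove [wob,clhx] add [zhx] -> 12 lines: splo qdh uwrj nlht pxgh ezmx jpb mmpy yvh lckyq zhx zmh
Hunk 4: at line 7 remove [mmpy,yvh,lckyq] add [abqpt,ibr,kdo] -> 12 lines: splo qdh uwrj nlht pxgh ezmx jpb abqpt ibr kdo zhx zmh

Answer: splo
qdh
uwrj
nlht
pxgh
ezmx
jpb
abqpt
ibr
kdo
zhx
zmh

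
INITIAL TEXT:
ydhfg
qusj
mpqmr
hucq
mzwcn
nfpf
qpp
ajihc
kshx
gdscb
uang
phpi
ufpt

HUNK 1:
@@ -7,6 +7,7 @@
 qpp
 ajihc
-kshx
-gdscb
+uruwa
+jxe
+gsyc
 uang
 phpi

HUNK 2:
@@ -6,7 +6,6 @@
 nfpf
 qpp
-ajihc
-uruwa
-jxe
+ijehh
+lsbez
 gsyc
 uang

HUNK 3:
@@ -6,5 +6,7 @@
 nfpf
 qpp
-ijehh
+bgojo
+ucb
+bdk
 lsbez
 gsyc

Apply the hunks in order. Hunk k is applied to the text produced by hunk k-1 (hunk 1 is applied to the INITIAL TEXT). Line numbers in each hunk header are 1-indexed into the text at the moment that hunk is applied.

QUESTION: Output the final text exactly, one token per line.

Hunk 1: at line 7 remove [kshx,gdscb] add [uruwa,jxe,gsyc] -> 14 lines: ydhfg qusj mpqmr hucq mzwcn nfpf qpp ajihc uruwa jxe gsyc uang phpi ufpt
Hunk 2: at line 6 remove [ajihc,uruwa,jxe] add [ijehh,lsbez] -> 13 lines: ydhfg qusj mpqmr hucq mzwcn nfpf qpp ijehh lsbez gsyc uang phpi ufpt
Hunk 3: at line 6 remove [ijehh] add [bgojo,ucb,bdk] -> 15 lines: ydhfg qusj mpqmr hucq mzwcn nfpf qpp bgojo ucb bdk lsbez gsyc uang phpi ufpt

Answer: ydhfg
qusj
mpqmr
hucq
mzwcn
nfpf
qpp
bgojo
ucb
bdk
lsbez
gsyc
uang
phpi
ufpt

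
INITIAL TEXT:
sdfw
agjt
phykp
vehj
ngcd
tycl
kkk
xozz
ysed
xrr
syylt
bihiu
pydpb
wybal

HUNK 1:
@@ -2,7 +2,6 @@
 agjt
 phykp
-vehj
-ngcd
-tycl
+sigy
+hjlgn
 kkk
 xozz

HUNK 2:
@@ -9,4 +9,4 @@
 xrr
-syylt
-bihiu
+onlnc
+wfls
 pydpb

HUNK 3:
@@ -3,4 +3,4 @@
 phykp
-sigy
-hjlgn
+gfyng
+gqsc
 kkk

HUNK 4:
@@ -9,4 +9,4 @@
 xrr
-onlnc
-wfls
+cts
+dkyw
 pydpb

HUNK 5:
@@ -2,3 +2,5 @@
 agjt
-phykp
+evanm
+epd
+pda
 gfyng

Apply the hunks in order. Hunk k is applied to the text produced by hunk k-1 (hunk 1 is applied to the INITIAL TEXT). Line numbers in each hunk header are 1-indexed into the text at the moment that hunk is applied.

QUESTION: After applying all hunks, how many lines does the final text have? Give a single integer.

Hunk 1: at line 2 remove [vehj,ngcd,tycl] add [sigy,hjlgn] -> 13 lines: sdfw agjt phykp sigy hjlgn kkk xozz ysed xrr syylt bihiu pydpb wybal
Hunk 2: at line 9 remove [syylt,bihiu] add [onlnc,wfls] -> 13 lines: sdfw agjt phykp sigy hjlgn kkk xozz ysed xrr onlnc wfls pydpb wybal
Hunk 3: at line 3 remove [sigy,hjlgn] add [gfyng,gqsc] -> 13 lines: sdfw agjt phykp gfyng gqsc kkk xozz ysed xrr onlnc wfls pydpb wybal
Hunk 4: at line 9 remove [onlnc,wfls] add [cts,dkyw] -> 13 lines: sdfw agjt phykp gfyng gqsc kkk xozz ysed xrr cts dkyw pydpb wybal
Hunk 5: at line 2 remove [phykp] add [evanm,epd,pda] -> 15 lines: sdfw agjt evanm epd pda gfyng gqsc kkk xozz ysed xrr cts dkyw pydpb wybal
Final line count: 15

Answer: 15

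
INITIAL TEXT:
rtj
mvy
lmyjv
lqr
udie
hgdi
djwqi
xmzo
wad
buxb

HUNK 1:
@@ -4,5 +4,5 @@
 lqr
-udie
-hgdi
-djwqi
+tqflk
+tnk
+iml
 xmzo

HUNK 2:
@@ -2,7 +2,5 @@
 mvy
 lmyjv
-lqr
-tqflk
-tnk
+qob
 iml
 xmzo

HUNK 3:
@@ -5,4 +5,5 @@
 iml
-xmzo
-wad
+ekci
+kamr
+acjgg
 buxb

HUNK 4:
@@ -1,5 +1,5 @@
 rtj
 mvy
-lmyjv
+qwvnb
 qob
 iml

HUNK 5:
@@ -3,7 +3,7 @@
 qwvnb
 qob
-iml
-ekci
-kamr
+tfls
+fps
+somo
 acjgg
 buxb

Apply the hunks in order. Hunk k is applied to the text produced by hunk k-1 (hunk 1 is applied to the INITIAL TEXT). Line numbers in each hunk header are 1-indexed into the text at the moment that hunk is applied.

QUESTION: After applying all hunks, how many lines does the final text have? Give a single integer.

Hunk 1: at line 4 remove [udie,hgdi,djwqi] add [tqflk,tnk,iml] -> 10 lines: rtj mvy lmyjv lqr tqflk tnk iml xmzo wad buxb
Hunk 2: at line 2 remove [lqr,tqflk,tnk] add [qob] -> 8 lines: rtj mvy lmyjv qob iml xmzo wad buxb
Hunk 3: at line 5 remove [xmzo,wad] add [ekci,kamr,acjgg] -> 9 lines: rtj mvy lmyjv qob iml ekci kamr acjgg buxb
Hunk 4: at line 1 remove [lmyjv] add [qwvnb] -> 9 lines: rtj mvy qwvnb qob iml ekci kamr acjgg buxb
Hunk 5: at line 3 remove [iml,ekci,kamr] add [tfls,fps,somo] -> 9 lines: rtj mvy qwvnb qob tfls fps somo acjgg buxb
Final line count: 9

Answer: 9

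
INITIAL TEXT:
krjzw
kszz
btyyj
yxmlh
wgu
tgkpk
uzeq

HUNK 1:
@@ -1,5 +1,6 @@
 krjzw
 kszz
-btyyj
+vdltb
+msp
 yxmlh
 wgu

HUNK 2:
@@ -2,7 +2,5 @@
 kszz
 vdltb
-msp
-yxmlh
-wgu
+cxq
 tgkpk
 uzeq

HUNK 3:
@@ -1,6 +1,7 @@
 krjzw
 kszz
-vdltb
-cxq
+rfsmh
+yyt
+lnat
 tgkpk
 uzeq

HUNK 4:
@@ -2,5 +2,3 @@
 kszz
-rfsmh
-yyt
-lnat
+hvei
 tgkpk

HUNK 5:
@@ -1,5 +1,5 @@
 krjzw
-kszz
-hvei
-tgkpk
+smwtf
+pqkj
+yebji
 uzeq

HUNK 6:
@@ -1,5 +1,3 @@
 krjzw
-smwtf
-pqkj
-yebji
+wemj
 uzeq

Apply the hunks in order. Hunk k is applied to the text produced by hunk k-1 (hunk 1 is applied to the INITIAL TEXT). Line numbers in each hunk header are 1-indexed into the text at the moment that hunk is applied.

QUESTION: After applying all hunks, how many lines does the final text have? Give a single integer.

Answer: 3

Derivation:
Hunk 1: at line 1 remove [btyyj] add [vdltb,msp] -> 8 lines: krjzw kszz vdltb msp yxmlh wgu tgkpk uzeq
Hunk 2: at line 2 remove [msp,yxmlh,wgu] add [cxq] -> 6 lines: krjzw kszz vdltb cxq tgkpk uzeq
Hunk 3: at line 1 remove [vdltb,cxq] add [rfsmh,yyt,lnat] -> 7 lines: krjzw kszz rfsmh yyt lnat tgkpk uzeq
Hunk 4: at line 2 remove [rfsmh,yyt,lnat] add [hvei] -> 5 lines: krjzw kszz hvei tgkpk uzeq
Hunk 5: at line 1 remove [kszz,hvei,tgkpk] add [smwtf,pqkj,yebji] -> 5 lines: krjzw smwtf pqkj yebji uzeq
Hunk 6: at line 1 remove [smwtf,pqkj,yebji] add [wemj] -> 3 lines: krjzw wemj uzeq
Final line count: 3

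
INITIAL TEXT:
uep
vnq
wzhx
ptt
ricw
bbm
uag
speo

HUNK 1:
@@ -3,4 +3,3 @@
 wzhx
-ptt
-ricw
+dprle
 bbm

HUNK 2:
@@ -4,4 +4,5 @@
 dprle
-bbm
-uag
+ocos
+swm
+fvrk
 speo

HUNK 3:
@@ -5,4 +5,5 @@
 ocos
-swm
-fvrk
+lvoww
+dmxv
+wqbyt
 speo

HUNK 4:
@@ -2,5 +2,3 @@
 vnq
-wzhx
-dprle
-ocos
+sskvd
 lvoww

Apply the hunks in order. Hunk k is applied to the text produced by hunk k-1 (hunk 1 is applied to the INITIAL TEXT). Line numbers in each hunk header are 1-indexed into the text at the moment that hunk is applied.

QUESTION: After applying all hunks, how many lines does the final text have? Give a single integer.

Answer: 7

Derivation:
Hunk 1: at line 3 remove [ptt,ricw] add [dprle] -> 7 lines: uep vnq wzhx dprle bbm uag speo
Hunk 2: at line 4 remove [bbm,uag] add [ocos,swm,fvrk] -> 8 lines: uep vnq wzhx dprle ocos swm fvrk speo
Hunk 3: at line 5 remove [swm,fvrk] add [lvoww,dmxv,wqbyt] -> 9 lines: uep vnq wzhx dprle ocos lvoww dmxv wqbyt speo
Hunk 4: at line 2 remove [wzhx,dprle,ocos] add [sskvd] -> 7 lines: uep vnq sskvd lvoww dmxv wqbyt speo
Final line count: 7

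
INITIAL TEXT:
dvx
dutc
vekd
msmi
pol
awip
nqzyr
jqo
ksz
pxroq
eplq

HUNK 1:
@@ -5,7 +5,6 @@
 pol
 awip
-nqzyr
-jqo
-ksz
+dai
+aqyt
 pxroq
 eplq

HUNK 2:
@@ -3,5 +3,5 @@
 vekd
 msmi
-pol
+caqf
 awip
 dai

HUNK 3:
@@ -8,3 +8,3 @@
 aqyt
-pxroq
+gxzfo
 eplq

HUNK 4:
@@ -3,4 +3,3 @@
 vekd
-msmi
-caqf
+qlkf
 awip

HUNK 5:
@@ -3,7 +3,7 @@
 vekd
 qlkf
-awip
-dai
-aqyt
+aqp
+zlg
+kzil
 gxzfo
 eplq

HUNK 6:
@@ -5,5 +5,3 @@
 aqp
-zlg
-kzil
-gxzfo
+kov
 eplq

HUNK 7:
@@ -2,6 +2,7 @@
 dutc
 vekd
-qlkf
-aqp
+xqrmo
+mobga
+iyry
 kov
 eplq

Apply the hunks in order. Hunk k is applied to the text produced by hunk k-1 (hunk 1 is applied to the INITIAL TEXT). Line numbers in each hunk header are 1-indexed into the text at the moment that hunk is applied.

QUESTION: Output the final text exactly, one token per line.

Answer: dvx
dutc
vekd
xqrmo
mobga
iyry
kov
eplq

Derivation:
Hunk 1: at line 5 remove [nqzyr,jqo,ksz] add [dai,aqyt] -> 10 lines: dvx dutc vekd msmi pol awip dai aqyt pxroq eplq
Hunk 2: at line 3 remove [pol] add [caqf] -> 10 lines: dvx dutc vekd msmi caqf awip dai aqyt pxroq eplq
Hunk 3: at line 8 remove [pxroq] add [gxzfo] -> 10 lines: dvx dutc vekd msmi caqf awip dai aqyt gxzfo eplq
Hunk 4: at line 3 remove [msmi,caqf] add [qlkf] -> 9 lines: dvx dutc vekd qlkf awip dai aqyt gxzfo eplq
Hunk 5: at line 3 remove [awip,dai,aqyt] add [aqp,zlg,kzil] -> 9 lines: dvx dutc vekd qlkf aqp zlg kzil gxzfo eplq
Hunk 6: at line 5 remove [zlg,kzil,gxzfo] add [kov] -> 7 lines: dvx dutc vekd qlkf aqp kov eplq
Hunk 7: at line 2 remove [qlkf,aqp] add [xqrmo,mobga,iyry] -> 8 lines: dvx dutc vekd xqrmo mobga iyry kov eplq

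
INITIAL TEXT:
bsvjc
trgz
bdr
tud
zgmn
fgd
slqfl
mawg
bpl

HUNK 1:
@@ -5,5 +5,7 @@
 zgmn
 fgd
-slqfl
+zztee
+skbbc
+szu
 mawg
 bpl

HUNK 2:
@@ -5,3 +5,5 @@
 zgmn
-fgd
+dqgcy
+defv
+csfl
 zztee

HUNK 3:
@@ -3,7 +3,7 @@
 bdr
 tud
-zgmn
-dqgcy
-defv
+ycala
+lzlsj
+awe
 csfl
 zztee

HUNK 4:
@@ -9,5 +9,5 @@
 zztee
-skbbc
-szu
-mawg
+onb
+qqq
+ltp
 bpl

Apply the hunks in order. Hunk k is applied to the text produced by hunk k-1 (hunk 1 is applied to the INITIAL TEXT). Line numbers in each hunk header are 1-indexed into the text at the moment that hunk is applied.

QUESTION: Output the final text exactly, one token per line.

Answer: bsvjc
trgz
bdr
tud
ycala
lzlsj
awe
csfl
zztee
onb
qqq
ltp
bpl

Derivation:
Hunk 1: at line 5 remove [slqfl] add [zztee,skbbc,szu] -> 11 lines: bsvjc trgz bdr tud zgmn fgd zztee skbbc szu mawg bpl
Hunk 2: at line 5 remove [fgd] add [dqgcy,defv,csfl] -> 13 lines: bsvjc trgz bdr tud zgmn dqgcy defv csfl zztee skbbc szu mawg bpl
Hunk 3: at line 3 remove [zgmn,dqgcy,defv] add [ycala,lzlsj,awe] -> 13 lines: bsvjc trgz bdr tud ycala lzlsj awe csfl zztee skbbc szu mawg bpl
Hunk 4: at line 9 remove [skbbc,szu,mawg] add [onb,qqq,ltp] -> 13 lines: bsvjc trgz bdr tud ycala lzlsj awe csfl zztee onb qqq ltp bpl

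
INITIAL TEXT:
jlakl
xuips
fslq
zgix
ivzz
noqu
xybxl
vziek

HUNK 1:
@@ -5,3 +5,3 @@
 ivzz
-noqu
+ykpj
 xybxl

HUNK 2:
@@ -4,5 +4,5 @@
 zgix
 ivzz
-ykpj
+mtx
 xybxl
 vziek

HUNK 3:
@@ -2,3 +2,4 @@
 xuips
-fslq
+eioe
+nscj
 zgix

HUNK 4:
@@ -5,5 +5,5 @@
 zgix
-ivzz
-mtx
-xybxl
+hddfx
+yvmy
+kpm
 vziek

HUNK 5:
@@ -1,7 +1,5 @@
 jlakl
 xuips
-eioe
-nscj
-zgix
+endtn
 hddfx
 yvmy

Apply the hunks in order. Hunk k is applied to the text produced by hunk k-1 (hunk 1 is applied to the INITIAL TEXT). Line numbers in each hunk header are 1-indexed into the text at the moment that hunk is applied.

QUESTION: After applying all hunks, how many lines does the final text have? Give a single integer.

Answer: 7

Derivation:
Hunk 1: at line 5 remove [noqu] add [ykpj] -> 8 lines: jlakl xuips fslq zgix ivzz ykpj xybxl vziek
Hunk 2: at line 4 remove [ykpj] add [mtx] -> 8 lines: jlakl xuips fslq zgix ivzz mtx xybxl vziek
Hunk 3: at line 2 remove [fslq] add [eioe,nscj] -> 9 lines: jlakl xuips eioe nscj zgix ivzz mtx xybxl vziek
Hunk 4: at line 5 remove [ivzz,mtx,xybxl] add [hddfx,yvmy,kpm] -> 9 lines: jlakl xuips eioe nscj zgix hddfx yvmy kpm vziek
Hunk 5: at line 1 remove [eioe,nscj,zgix] add [endtn] -> 7 lines: jlakl xuips endtn hddfx yvmy kpm vziek
Final line count: 7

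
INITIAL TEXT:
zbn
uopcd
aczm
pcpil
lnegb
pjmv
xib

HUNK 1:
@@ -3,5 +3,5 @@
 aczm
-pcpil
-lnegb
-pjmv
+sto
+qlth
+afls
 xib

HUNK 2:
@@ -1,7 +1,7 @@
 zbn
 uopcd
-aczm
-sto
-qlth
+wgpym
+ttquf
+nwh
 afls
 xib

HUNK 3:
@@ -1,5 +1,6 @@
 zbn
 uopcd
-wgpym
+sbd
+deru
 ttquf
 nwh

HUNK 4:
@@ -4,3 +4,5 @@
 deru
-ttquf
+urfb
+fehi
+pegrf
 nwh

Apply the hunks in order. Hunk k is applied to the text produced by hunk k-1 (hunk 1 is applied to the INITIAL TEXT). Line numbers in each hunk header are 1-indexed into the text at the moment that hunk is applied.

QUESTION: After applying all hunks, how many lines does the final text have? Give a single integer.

Answer: 10

Derivation:
Hunk 1: at line 3 remove [pcpil,lnegb,pjmv] add [sto,qlth,afls] -> 7 lines: zbn uopcd aczm sto qlth afls xib
Hunk 2: at line 1 remove [aczm,sto,qlth] add [wgpym,ttquf,nwh] -> 7 lines: zbn uopcd wgpym ttquf nwh afls xib
Hunk 3: at line 1 remove [wgpym] add [sbd,deru] -> 8 lines: zbn uopcd sbd deru ttquf nwh afls xib
Hunk 4: at line 4 remove [ttquf] add [urfb,fehi,pegrf] -> 10 lines: zbn uopcd sbd deru urfb fehi pegrf nwh afls xib
Final line count: 10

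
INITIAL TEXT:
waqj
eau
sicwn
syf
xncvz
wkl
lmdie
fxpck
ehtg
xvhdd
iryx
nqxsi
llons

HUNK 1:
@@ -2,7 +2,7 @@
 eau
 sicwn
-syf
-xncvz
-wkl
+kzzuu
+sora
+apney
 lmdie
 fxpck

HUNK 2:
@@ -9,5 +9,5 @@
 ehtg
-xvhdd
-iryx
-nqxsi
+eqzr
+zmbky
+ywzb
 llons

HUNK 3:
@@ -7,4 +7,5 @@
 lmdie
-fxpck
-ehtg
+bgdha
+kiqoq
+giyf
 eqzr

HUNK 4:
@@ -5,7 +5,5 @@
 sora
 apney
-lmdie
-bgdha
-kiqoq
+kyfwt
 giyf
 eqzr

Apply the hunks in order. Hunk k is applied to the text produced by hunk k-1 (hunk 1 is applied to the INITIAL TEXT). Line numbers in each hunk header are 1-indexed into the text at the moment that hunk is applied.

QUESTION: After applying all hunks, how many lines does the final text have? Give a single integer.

Answer: 12

Derivation:
Hunk 1: at line 2 remove [syf,xncvz,wkl] add [kzzuu,sora,apney] -> 13 lines: waqj eau sicwn kzzuu sora apney lmdie fxpck ehtg xvhdd iryx nqxsi llons
Hunk 2: at line 9 remove [xvhdd,iryx,nqxsi] add [eqzr,zmbky,ywzb] -> 13 lines: waqj eau sicwn kzzuu sora apney lmdie fxpck ehtg eqzr zmbky ywzb llons
Hunk 3: at line 7 remove [fxpck,ehtg] add [bgdha,kiqoq,giyf] -> 14 lines: waqj eau sicwn kzzuu sora apney lmdie bgdha kiqoq giyf eqzr zmbky ywzb llons
Hunk 4: at line 5 remove [lmdie,bgdha,kiqoq] add [kyfwt] -> 12 lines: waqj eau sicwn kzzuu sora apney kyfwt giyf eqzr zmbky ywzb llons
Final line count: 12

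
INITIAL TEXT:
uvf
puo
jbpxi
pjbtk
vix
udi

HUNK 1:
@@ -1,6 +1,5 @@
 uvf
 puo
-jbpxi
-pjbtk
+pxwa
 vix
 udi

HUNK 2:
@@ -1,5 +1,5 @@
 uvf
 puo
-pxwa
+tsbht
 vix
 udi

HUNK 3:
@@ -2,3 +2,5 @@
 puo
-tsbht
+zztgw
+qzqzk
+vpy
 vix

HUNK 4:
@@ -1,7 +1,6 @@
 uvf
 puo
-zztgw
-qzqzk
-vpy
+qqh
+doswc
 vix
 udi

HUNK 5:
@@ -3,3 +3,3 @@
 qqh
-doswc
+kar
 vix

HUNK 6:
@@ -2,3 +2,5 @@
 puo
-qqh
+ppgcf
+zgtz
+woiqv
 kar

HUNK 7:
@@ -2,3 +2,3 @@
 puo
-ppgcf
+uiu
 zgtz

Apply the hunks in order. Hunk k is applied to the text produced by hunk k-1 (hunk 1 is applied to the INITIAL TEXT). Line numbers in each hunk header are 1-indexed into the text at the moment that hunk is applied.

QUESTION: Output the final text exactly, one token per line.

Answer: uvf
puo
uiu
zgtz
woiqv
kar
vix
udi

Derivation:
Hunk 1: at line 1 remove [jbpxi,pjbtk] add [pxwa] -> 5 lines: uvf puo pxwa vix udi
Hunk 2: at line 1 remove [pxwa] add [tsbht] -> 5 lines: uvf puo tsbht vix udi
Hunk 3: at line 2 remove [tsbht] add [zztgw,qzqzk,vpy] -> 7 lines: uvf puo zztgw qzqzk vpy vix udi
Hunk 4: at line 1 remove [zztgw,qzqzk,vpy] add [qqh,doswc] -> 6 lines: uvf puo qqh doswc vix udi
Hunk 5: at line 3 remove [doswc] add [kar] -> 6 lines: uvf puo qqh kar vix udi
Hunk 6: at line 2 remove [qqh] add [ppgcf,zgtz,woiqv] -> 8 lines: uvf puo ppgcf zgtz woiqv kar vix udi
Hunk 7: at line 2 remove [ppgcf] add [uiu] -> 8 lines: uvf puo uiu zgtz woiqv kar vix udi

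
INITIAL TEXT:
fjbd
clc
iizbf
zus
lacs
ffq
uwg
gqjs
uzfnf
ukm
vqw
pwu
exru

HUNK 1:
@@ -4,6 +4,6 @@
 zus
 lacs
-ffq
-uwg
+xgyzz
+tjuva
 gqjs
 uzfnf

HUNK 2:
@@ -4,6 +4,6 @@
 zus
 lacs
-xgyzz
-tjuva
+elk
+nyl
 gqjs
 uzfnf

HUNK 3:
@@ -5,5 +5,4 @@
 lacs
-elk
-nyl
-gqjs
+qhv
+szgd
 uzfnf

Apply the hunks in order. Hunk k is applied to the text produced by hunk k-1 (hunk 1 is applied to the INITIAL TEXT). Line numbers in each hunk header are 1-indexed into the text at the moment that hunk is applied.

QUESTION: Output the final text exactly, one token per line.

Answer: fjbd
clc
iizbf
zus
lacs
qhv
szgd
uzfnf
ukm
vqw
pwu
exru

Derivation:
Hunk 1: at line 4 remove [ffq,uwg] add [xgyzz,tjuva] -> 13 lines: fjbd clc iizbf zus lacs xgyzz tjuva gqjs uzfnf ukm vqw pwu exru
Hunk 2: at line 4 remove [xgyzz,tjuva] add [elk,nyl] -> 13 lines: fjbd clc iizbf zus lacs elk nyl gqjs uzfnf ukm vqw pwu exru
Hunk 3: at line 5 remove [elk,nyl,gqjs] add [qhv,szgd] -> 12 lines: fjbd clc iizbf zus lacs qhv szgd uzfnf ukm vqw pwu exru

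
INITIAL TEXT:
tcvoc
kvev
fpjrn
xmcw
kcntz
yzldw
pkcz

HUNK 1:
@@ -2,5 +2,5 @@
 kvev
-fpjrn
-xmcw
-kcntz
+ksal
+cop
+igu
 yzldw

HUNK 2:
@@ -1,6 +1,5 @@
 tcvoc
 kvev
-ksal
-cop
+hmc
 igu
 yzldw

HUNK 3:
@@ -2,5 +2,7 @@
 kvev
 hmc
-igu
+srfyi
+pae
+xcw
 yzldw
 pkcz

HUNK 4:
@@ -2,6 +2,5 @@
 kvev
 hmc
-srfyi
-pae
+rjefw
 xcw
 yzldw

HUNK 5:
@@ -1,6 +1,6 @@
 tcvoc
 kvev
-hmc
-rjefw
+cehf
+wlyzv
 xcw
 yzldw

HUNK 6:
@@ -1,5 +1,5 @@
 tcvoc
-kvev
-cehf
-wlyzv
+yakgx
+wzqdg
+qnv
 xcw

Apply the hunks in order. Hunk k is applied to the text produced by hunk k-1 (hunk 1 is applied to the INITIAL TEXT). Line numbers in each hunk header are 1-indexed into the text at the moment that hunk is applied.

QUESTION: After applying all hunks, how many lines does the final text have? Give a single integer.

Hunk 1: at line 2 remove [fpjrn,xmcw,kcntz] add [ksal,cop,igu] -> 7 lines: tcvoc kvev ksal cop igu yzldw pkcz
Hunk 2: at line 1 remove [ksal,cop] add [hmc] -> 6 lines: tcvoc kvev hmc igu yzldw pkcz
Hunk 3: at line 2 remove [igu] add [srfyi,pae,xcw] -> 8 lines: tcvoc kvev hmc srfyi pae xcw yzldw pkcz
Hunk 4: at line 2 remove [srfyi,pae] add [rjefw] -> 7 lines: tcvoc kvev hmc rjefw xcw yzldw pkcz
Hunk 5: at line 1 remove [hmc,rjefw] add [cehf,wlyzv] -> 7 lines: tcvoc kvev cehf wlyzv xcw yzldw pkcz
Hunk 6: at line 1 remove [kvev,cehf,wlyzv] add [yakgx,wzqdg,qnv] -> 7 lines: tcvoc yakgx wzqdg qnv xcw yzldw pkcz
Final line count: 7

Answer: 7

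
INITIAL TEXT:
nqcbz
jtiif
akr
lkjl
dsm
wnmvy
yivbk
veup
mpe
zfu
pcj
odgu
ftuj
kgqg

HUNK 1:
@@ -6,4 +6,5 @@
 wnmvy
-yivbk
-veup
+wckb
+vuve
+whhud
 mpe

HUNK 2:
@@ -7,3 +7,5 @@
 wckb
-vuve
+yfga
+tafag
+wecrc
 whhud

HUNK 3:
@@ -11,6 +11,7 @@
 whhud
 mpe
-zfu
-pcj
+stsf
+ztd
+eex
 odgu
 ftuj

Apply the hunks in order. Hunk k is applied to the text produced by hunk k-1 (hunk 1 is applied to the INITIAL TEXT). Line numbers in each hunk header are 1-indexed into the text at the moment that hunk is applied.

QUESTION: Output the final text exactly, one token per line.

Hunk 1: at line 6 remove [yivbk,veup] add [wckb,vuve,whhud] -> 15 lines: nqcbz jtiif akr lkjl dsm wnmvy wckb vuve whhud mpe zfu pcj odgu ftuj kgqg
Hunk 2: at line 7 remove [vuve] add [yfga,tafag,wecrc] -> 17 lines: nqcbz jtiif akr lkjl dsm wnmvy wckb yfga tafag wecrc whhud mpe zfu pcj odgu ftuj kgqg
Hunk 3: at line 11 remove [zfu,pcj] add [stsf,ztd,eex] -> 18 lines: nqcbz jtiif akr lkjl dsm wnmvy wckb yfga tafag wecrc whhud mpe stsf ztd eex odgu ftuj kgqg

Answer: nqcbz
jtiif
akr
lkjl
dsm
wnmvy
wckb
yfga
tafag
wecrc
whhud
mpe
stsf
ztd
eex
odgu
ftuj
kgqg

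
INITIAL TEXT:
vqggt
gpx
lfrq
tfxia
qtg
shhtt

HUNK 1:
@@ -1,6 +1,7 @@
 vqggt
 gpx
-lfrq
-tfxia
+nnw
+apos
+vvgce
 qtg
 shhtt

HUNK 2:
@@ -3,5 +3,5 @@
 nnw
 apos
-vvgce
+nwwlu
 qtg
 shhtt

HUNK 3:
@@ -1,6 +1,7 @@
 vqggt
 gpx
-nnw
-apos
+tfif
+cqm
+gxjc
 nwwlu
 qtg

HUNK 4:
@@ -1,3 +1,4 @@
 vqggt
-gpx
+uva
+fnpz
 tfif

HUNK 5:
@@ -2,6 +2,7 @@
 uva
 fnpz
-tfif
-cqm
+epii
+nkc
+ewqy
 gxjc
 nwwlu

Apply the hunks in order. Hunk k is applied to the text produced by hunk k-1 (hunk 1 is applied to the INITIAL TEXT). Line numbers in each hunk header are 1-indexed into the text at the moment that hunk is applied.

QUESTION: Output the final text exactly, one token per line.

Answer: vqggt
uva
fnpz
epii
nkc
ewqy
gxjc
nwwlu
qtg
shhtt

Derivation:
Hunk 1: at line 1 remove [lfrq,tfxia] add [nnw,apos,vvgce] -> 7 lines: vqggt gpx nnw apos vvgce qtg shhtt
Hunk 2: at line 3 remove [vvgce] add [nwwlu] -> 7 lines: vqggt gpx nnw apos nwwlu qtg shhtt
Hunk 3: at line 1 remove [nnw,apos] add [tfif,cqm,gxjc] -> 8 lines: vqggt gpx tfif cqm gxjc nwwlu qtg shhtt
Hunk 4: at line 1 remove [gpx] add [uva,fnpz] -> 9 lines: vqggt uva fnpz tfif cqm gxjc nwwlu qtg shhtt
Hunk 5: at line 2 remove [tfif,cqm] add [epii,nkc,ewqy] -> 10 lines: vqggt uva fnpz epii nkc ewqy gxjc nwwlu qtg shhtt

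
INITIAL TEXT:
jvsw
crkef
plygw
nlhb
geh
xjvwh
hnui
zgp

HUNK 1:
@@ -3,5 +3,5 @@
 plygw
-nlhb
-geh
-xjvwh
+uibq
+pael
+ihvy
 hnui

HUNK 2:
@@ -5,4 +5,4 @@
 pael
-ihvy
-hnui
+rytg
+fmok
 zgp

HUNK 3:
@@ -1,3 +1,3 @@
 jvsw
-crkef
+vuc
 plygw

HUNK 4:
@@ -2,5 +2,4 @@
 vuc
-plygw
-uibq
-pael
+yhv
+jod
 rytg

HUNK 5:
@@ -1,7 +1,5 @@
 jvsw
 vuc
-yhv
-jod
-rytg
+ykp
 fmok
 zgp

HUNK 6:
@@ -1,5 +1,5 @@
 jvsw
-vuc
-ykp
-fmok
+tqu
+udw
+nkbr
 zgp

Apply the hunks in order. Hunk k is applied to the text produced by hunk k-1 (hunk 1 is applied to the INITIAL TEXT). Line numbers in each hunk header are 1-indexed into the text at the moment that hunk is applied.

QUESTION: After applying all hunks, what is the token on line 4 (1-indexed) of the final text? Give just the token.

Answer: nkbr

Derivation:
Hunk 1: at line 3 remove [nlhb,geh,xjvwh] add [uibq,pael,ihvy] -> 8 lines: jvsw crkef plygw uibq pael ihvy hnui zgp
Hunk 2: at line 5 remove [ihvy,hnui] add [rytg,fmok] -> 8 lines: jvsw crkef plygw uibq pael rytg fmok zgp
Hunk 3: at line 1 remove [crkef] add [vuc] -> 8 lines: jvsw vuc plygw uibq pael rytg fmok zgp
Hunk 4: at line 2 remove [plygw,uibq,pael] add [yhv,jod] -> 7 lines: jvsw vuc yhv jod rytg fmok zgp
Hunk 5: at line 1 remove [yhv,jod,rytg] add [ykp] -> 5 lines: jvsw vuc ykp fmok zgp
Hunk 6: at line 1 remove [vuc,ykp,fmok] add [tqu,udw,nkbr] -> 5 lines: jvsw tqu udw nkbr zgp
Final line 4: nkbr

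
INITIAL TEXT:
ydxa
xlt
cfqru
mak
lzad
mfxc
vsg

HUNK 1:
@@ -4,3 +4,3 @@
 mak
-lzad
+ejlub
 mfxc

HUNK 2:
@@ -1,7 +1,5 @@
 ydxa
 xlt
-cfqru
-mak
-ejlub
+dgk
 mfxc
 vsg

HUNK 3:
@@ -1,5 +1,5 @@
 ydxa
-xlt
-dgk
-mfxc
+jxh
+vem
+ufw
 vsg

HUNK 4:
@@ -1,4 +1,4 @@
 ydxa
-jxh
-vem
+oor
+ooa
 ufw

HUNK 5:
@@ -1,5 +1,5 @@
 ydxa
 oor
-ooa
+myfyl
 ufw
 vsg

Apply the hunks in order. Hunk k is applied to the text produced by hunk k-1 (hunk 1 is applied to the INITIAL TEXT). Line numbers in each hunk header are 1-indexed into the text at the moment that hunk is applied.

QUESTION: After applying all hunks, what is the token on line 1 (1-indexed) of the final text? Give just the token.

Answer: ydxa

Derivation:
Hunk 1: at line 4 remove [lzad] add [ejlub] -> 7 lines: ydxa xlt cfqru mak ejlub mfxc vsg
Hunk 2: at line 1 remove [cfqru,mak,ejlub] add [dgk] -> 5 lines: ydxa xlt dgk mfxc vsg
Hunk 3: at line 1 remove [xlt,dgk,mfxc] add [jxh,vem,ufw] -> 5 lines: ydxa jxh vem ufw vsg
Hunk 4: at line 1 remove [jxh,vem] add [oor,ooa] -> 5 lines: ydxa oor ooa ufw vsg
Hunk 5: at line 1 remove [ooa] add [myfyl] -> 5 lines: ydxa oor myfyl ufw vsg
Final line 1: ydxa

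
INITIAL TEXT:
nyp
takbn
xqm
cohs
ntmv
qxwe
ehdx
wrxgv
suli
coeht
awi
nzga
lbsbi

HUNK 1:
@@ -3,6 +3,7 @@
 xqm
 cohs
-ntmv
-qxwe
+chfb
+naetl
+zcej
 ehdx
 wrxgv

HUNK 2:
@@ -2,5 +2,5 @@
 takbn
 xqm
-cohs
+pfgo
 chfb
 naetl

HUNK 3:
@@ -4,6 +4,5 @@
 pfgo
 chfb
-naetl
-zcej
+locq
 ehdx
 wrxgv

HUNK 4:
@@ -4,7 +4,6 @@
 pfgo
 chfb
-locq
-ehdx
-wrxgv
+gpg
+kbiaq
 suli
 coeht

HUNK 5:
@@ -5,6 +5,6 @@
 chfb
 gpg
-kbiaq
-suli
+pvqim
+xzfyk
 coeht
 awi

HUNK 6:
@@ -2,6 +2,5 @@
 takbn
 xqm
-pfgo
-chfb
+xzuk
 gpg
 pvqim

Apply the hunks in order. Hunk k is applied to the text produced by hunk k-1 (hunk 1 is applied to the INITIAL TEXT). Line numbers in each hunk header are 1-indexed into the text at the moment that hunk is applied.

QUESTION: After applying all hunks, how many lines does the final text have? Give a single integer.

Answer: 11

Derivation:
Hunk 1: at line 3 remove [ntmv,qxwe] add [chfb,naetl,zcej] -> 14 lines: nyp takbn xqm cohs chfb naetl zcej ehdx wrxgv suli coeht awi nzga lbsbi
Hunk 2: at line 2 remove [cohs] add [pfgo] -> 14 lines: nyp takbn xqm pfgo chfb naetl zcej ehdx wrxgv suli coeht awi nzga lbsbi
Hunk 3: at line 4 remove [naetl,zcej] add [locq] -> 13 lines: nyp takbn xqm pfgo chfb locq ehdx wrxgv suli coeht awi nzga lbsbi
Hunk 4: at line 4 remove [locq,ehdx,wrxgv] add [gpg,kbiaq] -> 12 lines: nyp takbn xqm pfgo chfb gpg kbiaq suli coeht awi nzga lbsbi
Hunk 5: at line 5 remove [kbiaq,suli] add [pvqim,xzfyk] -> 12 lines: nyp takbn xqm pfgo chfb gpg pvqim xzfyk coeht awi nzga lbsbi
Hunk 6: at line 2 remove [pfgo,chfb] add [xzuk] -> 11 lines: nyp takbn xqm xzuk gpg pvqim xzfyk coeht awi nzga lbsbi
Final line count: 11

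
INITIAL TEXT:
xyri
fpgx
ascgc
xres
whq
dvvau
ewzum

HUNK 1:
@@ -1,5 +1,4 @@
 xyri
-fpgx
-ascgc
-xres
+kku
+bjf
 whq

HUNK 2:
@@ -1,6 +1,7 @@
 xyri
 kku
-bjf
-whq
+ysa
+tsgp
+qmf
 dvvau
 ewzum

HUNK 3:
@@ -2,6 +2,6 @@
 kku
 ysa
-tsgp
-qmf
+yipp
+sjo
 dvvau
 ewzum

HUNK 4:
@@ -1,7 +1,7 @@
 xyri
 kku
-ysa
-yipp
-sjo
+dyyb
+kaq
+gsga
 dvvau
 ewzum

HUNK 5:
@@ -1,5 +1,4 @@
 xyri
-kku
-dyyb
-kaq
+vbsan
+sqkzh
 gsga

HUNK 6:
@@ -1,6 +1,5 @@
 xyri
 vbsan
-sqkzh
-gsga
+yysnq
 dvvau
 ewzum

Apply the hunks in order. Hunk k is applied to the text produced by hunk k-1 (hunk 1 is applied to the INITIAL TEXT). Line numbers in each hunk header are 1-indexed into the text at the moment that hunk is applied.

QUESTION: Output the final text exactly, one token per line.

Answer: xyri
vbsan
yysnq
dvvau
ewzum

Derivation:
Hunk 1: at line 1 remove [fpgx,ascgc,xres] add [kku,bjf] -> 6 lines: xyri kku bjf whq dvvau ewzum
Hunk 2: at line 1 remove [bjf,whq] add [ysa,tsgp,qmf] -> 7 lines: xyri kku ysa tsgp qmf dvvau ewzum
Hunk 3: at line 2 remove [tsgp,qmf] add [yipp,sjo] -> 7 lines: xyri kku ysa yipp sjo dvvau ewzum
Hunk 4: at line 1 remove [ysa,yipp,sjo] add [dyyb,kaq,gsga] -> 7 lines: xyri kku dyyb kaq gsga dvvau ewzum
Hunk 5: at line 1 remove [kku,dyyb,kaq] add [vbsan,sqkzh] -> 6 lines: xyri vbsan sqkzh gsga dvvau ewzum
Hunk 6: at line 1 remove [sqkzh,gsga] add [yysnq] -> 5 lines: xyri vbsan yysnq dvvau ewzum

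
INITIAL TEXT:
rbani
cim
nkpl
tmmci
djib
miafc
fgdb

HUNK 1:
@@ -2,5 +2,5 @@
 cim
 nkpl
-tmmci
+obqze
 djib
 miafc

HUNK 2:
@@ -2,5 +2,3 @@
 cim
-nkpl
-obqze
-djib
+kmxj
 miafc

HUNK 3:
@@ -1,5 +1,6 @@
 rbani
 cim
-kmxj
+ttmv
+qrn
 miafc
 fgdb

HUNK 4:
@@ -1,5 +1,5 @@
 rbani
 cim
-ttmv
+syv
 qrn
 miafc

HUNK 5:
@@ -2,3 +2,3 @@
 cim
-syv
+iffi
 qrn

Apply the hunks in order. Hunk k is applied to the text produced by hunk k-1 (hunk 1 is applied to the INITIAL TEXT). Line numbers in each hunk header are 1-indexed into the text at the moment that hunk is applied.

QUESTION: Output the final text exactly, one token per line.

Hunk 1: at line 2 remove [tmmci] add [obqze] -> 7 lines: rbani cim nkpl obqze djib miafc fgdb
Hunk 2: at line 2 remove [nkpl,obqze,djib] add [kmxj] -> 5 lines: rbani cim kmxj miafc fgdb
Hunk 3: at line 1 remove [kmxj] add [ttmv,qrn] -> 6 lines: rbani cim ttmv qrn miafc fgdb
Hunk 4: at line 1 remove [ttmv] add [syv] -> 6 lines: rbani cim syv qrn miafc fgdb
Hunk 5: at line 2 remove [syv] add [iffi] -> 6 lines: rbani cim iffi qrn miafc fgdb

Answer: rbani
cim
iffi
qrn
miafc
fgdb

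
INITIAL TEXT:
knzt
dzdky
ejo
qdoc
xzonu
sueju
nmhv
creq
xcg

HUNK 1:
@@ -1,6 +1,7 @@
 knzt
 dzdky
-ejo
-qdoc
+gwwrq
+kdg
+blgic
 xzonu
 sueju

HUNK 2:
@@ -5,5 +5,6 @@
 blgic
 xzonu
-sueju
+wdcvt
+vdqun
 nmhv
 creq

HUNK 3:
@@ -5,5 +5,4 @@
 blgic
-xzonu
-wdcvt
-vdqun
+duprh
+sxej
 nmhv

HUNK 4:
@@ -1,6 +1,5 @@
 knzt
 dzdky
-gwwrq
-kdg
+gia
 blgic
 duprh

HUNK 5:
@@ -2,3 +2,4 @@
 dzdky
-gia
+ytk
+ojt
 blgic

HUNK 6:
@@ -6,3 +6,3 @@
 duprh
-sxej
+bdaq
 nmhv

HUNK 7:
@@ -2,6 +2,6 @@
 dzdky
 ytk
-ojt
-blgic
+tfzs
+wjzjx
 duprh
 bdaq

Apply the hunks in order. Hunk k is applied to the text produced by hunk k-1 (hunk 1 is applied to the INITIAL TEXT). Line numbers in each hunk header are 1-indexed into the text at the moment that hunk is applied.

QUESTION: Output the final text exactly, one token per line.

Hunk 1: at line 1 remove [ejo,qdoc] add [gwwrq,kdg,blgic] -> 10 lines: knzt dzdky gwwrq kdg blgic xzonu sueju nmhv creq xcg
Hunk 2: at line 5 remove [sueju] add [wdcvt,vdqun] -> 11 lines: knzt dzdky gwwrq kdg blgic xzonu wdcvt vdqun nmhv creq xcg
Hunk 3: at line 5 remove [xzonu,wdcvt,vdqun] add [duprh,sxej] -> 10 lines: knzt dzdky gwwrq kdg blgic duprh sxej nmhv creq xcg
Hunk 4: at line 1 remove [gwwrq,kdg] add [gia] -> 9 lines: knzt dzdky gia blgic duprh sxej nmhv creq xcg
Hunk 5: at line 2 remove [gia] add [ytk,ojt] -> 10 lines: knzt dzdky ytk ojt blgic duprh sxej nmhv creq xcg
Hunk 6: at line 6 remove [sxej] add [bdaq] -> 10 lines: knzt dzdky ytk ojt blgic duprh bdaq nmhv creq xcg
Hunk 7: at line 2 remove [ojt,blgic] add [tfzs,wjzjx] -> 10 lines: knzt dzdky ytk tfzs wjzjx duprh bdaq nmhv creq xcg

Answer: knzt
dzdky
ytk
tfzs
wjzjx
duprh
bdaq
nmhv
creq
xcg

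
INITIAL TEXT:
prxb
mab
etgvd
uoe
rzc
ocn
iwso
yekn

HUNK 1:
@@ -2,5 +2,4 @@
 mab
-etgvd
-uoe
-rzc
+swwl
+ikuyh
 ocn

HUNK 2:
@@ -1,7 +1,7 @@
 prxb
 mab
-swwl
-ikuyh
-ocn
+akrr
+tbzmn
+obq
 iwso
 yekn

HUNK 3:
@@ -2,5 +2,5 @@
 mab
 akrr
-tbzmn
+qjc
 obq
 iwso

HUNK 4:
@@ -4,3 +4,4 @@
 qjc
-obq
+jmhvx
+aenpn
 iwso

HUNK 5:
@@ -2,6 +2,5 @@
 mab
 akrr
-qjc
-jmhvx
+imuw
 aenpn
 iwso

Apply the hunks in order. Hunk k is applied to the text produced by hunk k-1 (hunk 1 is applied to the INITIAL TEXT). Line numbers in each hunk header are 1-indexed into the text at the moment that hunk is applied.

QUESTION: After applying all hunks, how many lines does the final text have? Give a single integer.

Hunk 1: at line 2 remove [etgvd,uoe,rzc] add [swwl,ikuyh] -> 7 lines: prxb mab swwl ikuyh ocn iwso yekn
Hunk 2: at line 1 remove [swwl,ikuyh,ocn] add [akrr,tbzmn,obq] -> 7 lines: prxb mab akrr tbzmn obq iwso yekn
Hunk 3: at line 2 remove [tbzmn] add [qjc] -> 7 lines: prxb mab akrr qjc obq iwso yekn
Hunk 4: at line 4 remove [obq] add [jmhvx,aenpn] -> 8 lines: prxb mab akrr qjc jmhvx aenpn iwso yekn
Hunk 5: at line 2 remove [qjc,jmhvx] add [imuw] -> 7 lines: prxb mab akrr imuw aenpn iwso yekn
Final line count: 7

Answer: 7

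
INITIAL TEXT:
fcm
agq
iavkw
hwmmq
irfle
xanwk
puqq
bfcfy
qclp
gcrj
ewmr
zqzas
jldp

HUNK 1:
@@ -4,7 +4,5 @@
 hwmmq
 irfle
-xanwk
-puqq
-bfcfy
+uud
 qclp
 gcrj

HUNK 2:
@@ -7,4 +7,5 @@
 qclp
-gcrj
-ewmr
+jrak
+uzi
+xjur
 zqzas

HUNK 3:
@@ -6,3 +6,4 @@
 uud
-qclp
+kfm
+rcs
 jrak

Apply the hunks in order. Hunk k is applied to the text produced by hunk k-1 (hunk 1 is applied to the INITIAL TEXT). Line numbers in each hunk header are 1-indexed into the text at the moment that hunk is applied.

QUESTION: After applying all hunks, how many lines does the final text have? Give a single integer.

Hunk 1: at line 4 remove [xanwk,puqq,bfcfy] add [uud] -> 11 lines: fcm agq iavkw hwmmq irfle uud qclp gcrj ewmr zqzas jldp
Hunk 2: at line 7 remove [gcrj,ewmr] add [jrak,uzi,xjur] -> 12 lines: fcm agq iavkw hwmmq irfle uud qclp jrak uzi xjur zqzas jldp
Hunk 3: at line 6 remove [qclp] add [kfm,rcs] -> 13 lines: fcm agq iavkw hwmmq irfle uud kfm rcs jrak uzi xjur zqzas jldp
Final line count: 13

Answer: 13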